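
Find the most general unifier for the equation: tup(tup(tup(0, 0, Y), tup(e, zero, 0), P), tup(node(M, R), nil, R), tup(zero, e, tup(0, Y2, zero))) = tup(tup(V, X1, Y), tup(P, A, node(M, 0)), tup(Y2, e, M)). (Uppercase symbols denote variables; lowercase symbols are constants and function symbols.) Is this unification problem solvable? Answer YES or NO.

YES

Decompose tup/3: tup(tup(0, 0, Y), tup(e, zero, 0), P) = tup(V, X1, Y),  tup(node(M, R), nil, R) = tup(P, A, node(M, 0)),  tup(zero, e, tup(0, Y2, zero)) = tup(Y2, e, M).
Decompose tup/3: tup(0, 0, Y) = V,  tup(e, zero, 0) = X1,  P = Y.
Bind V := tup(0, 0, Y); no other remaining equation mentions V.
Bind X1 := tup(e, zero, 0); no other remaining equation mentions X1.
Bind P := Y; substituting into the one remaining equation that mentions P gives: tup(node(M, R), nil, R) = tup(Y, A, node(M, 0)).
Decompose tup/3: node(M, R) = Y,  nil = A,  R = node(M, 0).
Bind Y := node(M, R); no other remaining equation mentions Y. Substituting into the earlier bindings gives V := tup(0, 0, node(M, R)), P := node(M, R).
Bind A := nil; no other remaining equation mentions A.
Bind R := node(M, 0); no other remaining equation mentions R. Substituting into the earlier bindings gives V := tup(0, 0, node(M, node(M, 0))), P := node(M, node(M, 0)), Y := node(M, node(M, 0)).
Decompose tup/3: zero = Y2,  e = e,  tup(0, Y2, zero) = M.
Bind Y2 := zero; substituting into the one remaining equation that mentions Y2 gives: tup(0, zero, zero) = M.
Delete trivial equation e = e.
Bind M := tup(0, zero, zero). Substituting into the earlier bindings gives V := tup(0, 0, node(tup(0, zero, zero), node(tup(0, zero, zero), 0))), P := node(tup(0, zero, zero), node(tup(0, zero, zero), 0)), Y := node(tup(0, zero, zero), node(tup(0, zero, zero), 0)), R := node(tup(0, zero, zero), 0).
No equations remain and no clash or occurs-check failure arose, so a unifier exists.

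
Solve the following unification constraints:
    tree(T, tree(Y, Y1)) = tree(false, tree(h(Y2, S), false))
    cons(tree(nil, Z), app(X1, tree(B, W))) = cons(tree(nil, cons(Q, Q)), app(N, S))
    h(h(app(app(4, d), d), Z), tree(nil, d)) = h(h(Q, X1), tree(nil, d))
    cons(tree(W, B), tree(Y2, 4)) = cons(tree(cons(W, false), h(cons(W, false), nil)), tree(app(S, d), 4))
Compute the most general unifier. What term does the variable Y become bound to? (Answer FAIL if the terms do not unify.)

Decompose tree/2: T = false,  tree(Y, Y1) = tree(h(Y2, S), false).
Bind T := false; no other remaining equation mentions T.
Decompose tree/2: Y = h(Y2, S),  Y1 = false.
Bind Y := h(Y2, S); no other remaining equation mentions Y.
Bind Y1 := false; no other remaining equation mentions Y1.
Decompose cons/2: tree(nil, Z) = tree(nil, cons(Q, Q)),  app(X1, tree(B, W)) = app(N, S).
Decompose tree/2: nil = nil,  Z = cons(Q, Q).
Delete trivial equation nil = nil.
Bind Z := cons(Q, Q); substituting into the one remaining equation that mentions Z gives: h(h(app(app(4, d), d), cons(Q, Q)), tree(nil, d)) = h(h(Q, X1), tree(nil, d)).
Decompose app/2: X1 = N,  tree(B, W) = S.
Bind X1 := N; substituting into the one remaining equation that mentions X1 gives: h(h(app(app(4, d), d), cons(Q, Q)), tree(nil, d)) = h(h(Q, N), tree(nil, d)).
Bind S := tree(B, W); substituting into the one remaining equation that mentions S gives: cons(tree(W, B), tree(Y2, 4)) = cons(tree(cons(W, false), h(cons(W, false), nil)), tree(app(tree(B, W), d), 4)). Substituting into the earlier binding gives Y := h(Y2, tree(B, W)).
Decompose h/2: h(app(app(4, d), d), cons(Q, Q)) = h(Q, N),  tree(nil, d) = tree(nil, d).
Decompose h/2: app(app(4, d), d) = Q,  cons(Q, Q) = N.
Bind Q := app(app(4, d), d); substituting into the one remaining equation that mentions Q gives: cons(app(app(4, d), d), app(app(4, d), d)) = N. Substituting into the earlier binding gives Z := cons(app(app(4, d), d), app(app(4, d), d)).
Bind N := cons(app(app(4, d), d), app(app(4, d), d)); no other remaining equation mentions N. Substituting into the earlier binding gives X1 := cons(app(app(4, d), d), app(app(4, d), d)).
Delete trivial equation tree(nil, d) = tree(nil, d).
Decompose cons/2: tree(W, B) = tree(cons(W, false), h(cons(W, false), nil)),  tree(Y2, 4) = tree(app(tree(B, W), d), 4).
Decompose tree/2: W = cons(W, false),  B = h(cons(W, false), nil).
Occurs check fails: W occurs in cons(W, false); the equation W = cons(W, false) has no finite solution.

FAIL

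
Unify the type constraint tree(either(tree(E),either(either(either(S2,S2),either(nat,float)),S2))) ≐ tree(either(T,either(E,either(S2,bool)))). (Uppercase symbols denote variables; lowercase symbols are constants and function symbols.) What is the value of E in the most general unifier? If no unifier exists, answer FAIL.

FAIL

Decompose tree/1: either(tree(E),either(either(either(S2,S2),either(nat,float)),S2)) ≐ either(T,either(E,either(S2,bool))).
Decompose either/2: tree(E) ≐ T,  either(either(either(S2,S2),either(nat,float)),S2) ≐ either(E,either(S2,bool)).
Bind T := tree(E); no other remaining equation mentions T.
Decompose either/2: either(either(S2,S2),either(nat,float)) ≐ E,  S2 ≐ either(S2,bool).
Bind E := either(either(S2,S2),either(nat,float)); no other remaining equation mentions E. Substituting into the earlier binding gives T := tree(either(either(S2,S2),either(nat,float))).
Occurs check fails: S2 occurs in either(S2,bool); the equation S2 ≐ either(S2,bool) has no finite solution.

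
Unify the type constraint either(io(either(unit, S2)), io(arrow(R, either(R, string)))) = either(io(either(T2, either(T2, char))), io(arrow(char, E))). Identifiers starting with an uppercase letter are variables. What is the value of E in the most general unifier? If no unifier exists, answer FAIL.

Decompose either/2: io(either(unit, S2)) = io(either(T2, either(T2, char))),  io(arrow(R, either(R, string))) = io(arrow(char, E)).
Decompose io/1: either(unit, S2) = either(T2, either(T2, char)).
Decompose either/2: unit = T2,  S2 = either(T2, char).
Bind T2 := unit; substituting into the one remaining equation that mentions T2 gives: S2 = either(unit, char).
Bind S2 := either(unit, char); no other remaining equation mentions S2.
Decompose io/1: arrow(R, either(R, string)) = arrow(char, E).
Decompose arrow/2: R = char,  either(R, string) = E.
Bind R := char; substituting into the remaining equation gives: either(char, string) = E.
Bind E := either(char, string).
MGU = { T2 ↦ unit, S2 ↦ either(unit, char), R ↦ char, E ↦ either(char, string) }, so E ↦ either(char, string).

either(char, string)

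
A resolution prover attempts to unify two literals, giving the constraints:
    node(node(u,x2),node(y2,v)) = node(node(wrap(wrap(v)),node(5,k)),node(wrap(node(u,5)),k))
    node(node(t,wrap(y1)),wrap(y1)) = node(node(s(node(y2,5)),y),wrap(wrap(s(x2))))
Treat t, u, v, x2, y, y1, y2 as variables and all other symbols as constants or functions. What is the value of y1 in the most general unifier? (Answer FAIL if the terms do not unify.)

Decompose node/2: node(u,x2) = node(wrap(wrap(v)),node(5,k)),  node(y2,v) = node(wrap(node(u,5)),k).
Decompose node/2: u = wrap(wrap(v)),  x2 = node(5,k).
Bind u := wrap(wrap(v)); substituting into the one remaining equation that mentions u gives: node(y2,v) = node(wrap(node(wrap(wrap(v)),5)),k).
Bind x2 := node(5,k); substituting into the one remaining equation that mentions x2 gives: node(node(t,wrap(y1)),wrap(y1)) = node(node(s(node(y2,5)),y),wrap(wrap(s(node(5,k))))).
Decompose node/2: y2 = wrap(node(wrap(wrap(v)),5)),  v = k.
Bind y2 := wrap(node(wrap(wrap(v)),5)); substituting into the one remaining equation that mentions y2 gives: node(node(t,wrap(y1)),wrap(y1)) = node(node(s(node(wrap(node(wrap(wrap(v)),5)),5)),y),wrap(wrap(s(node(5,k))))).
Bind v := k; substituting into the remaining equation gives: node(node(t,wrap(y1)),wrap(y1)) = node(node(s(node(wrap(node(wrap(wrap(k)),5)),5)),y),wrap(wrap(s(node(5,k))))). Substituting into the earlier bindings gives u := wrap(wrap(k)), y2 := wrap(node(wrap(wrap(k)),5)).
Decompose node/2: node(t,wrap(y1)) = node(s(node(wrap(node(wrap(wrap(k)),5)),5)),y),  wrap(y1) = wrap(wrap(s(node(5,k)))).
Decompose node/2: t = s(node(wrap(node(wrap(wrap(k)),5)),5)),  wrap(y1) = y.
Bind t := s(node(wrap(node(wrap(wrap(k)),5)),5)); no other remaining equation mentions t.
Bind y := wrap(y1); no other remaining equation mentions y.
Decompose wrap/1: y1 = wrap(s(node(5,k))).
Bind y1 := wrap(s(node(5,k))). Substituting into the earlier binding gives y := wrap(wrap(s(node(5,k)))).
MGU = { u ↦ wrap(wrap(k)), x2 ↦ node(5,k), y2 ↦ wrap(node(wrap(wrap(k)),5)), v ↦ k, t ↦ s(node(wrap(node(wrap(wrap(k)),5)),5)), y ↦ wrap(wrap(s(node(5,k)))), y1 ↦ wrap(s(node(5,k))) }, so y1 ↦ wrap(s(node(5,k))).

wrap(s(node(5,k)))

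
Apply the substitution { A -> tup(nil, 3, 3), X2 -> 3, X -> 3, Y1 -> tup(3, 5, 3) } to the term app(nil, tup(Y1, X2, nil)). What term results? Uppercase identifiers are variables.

Replace each occurrence of X2 with 3.
Replace each occurrence of Y1 with tup(3, 5, 3).
Result: app(nil, tup(tup(3, 5, 3), 3, nil)).

app(nil, tup(tup(3, 5, 3), 3, nil))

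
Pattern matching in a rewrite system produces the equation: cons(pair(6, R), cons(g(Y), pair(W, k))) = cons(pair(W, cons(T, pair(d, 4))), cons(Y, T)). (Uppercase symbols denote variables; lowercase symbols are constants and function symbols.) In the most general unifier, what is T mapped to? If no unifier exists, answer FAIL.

FAIL

Decompose cons/2: pair(6, R) = pair(W, cons(T, pair(d, 4))),  cons(g(Y), pair(W, k)) = cons(Y, T).
Decompose pair/2: 6 = W,  R = cons(T, pair(d, 4)).
Bind W := 6; substituting into the one remaining equation that mentions W gives: cons(g(Y), pair(6, k)) = cons(Y, T).
Bind R := cons(T, pair(d, 4)); no other remaining equation mentions R.
Decompose cons/2: g(Y) = Y,  pair(6, k) = T.
Occurs check fails: Y occurs in g(Y); the equation Y = g(Y) has no finite solution.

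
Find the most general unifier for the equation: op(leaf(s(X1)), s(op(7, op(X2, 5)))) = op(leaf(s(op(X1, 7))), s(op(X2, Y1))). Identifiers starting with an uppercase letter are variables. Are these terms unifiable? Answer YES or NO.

Decompose op/2: leaf(s(X1)) = leaf(s(op(X1, 7))),  s(op(7, op(X2, 5))) = s(op(X2, Y1)).
Decompose leaf/1: s(X1) = s(op(X1, 7)).
Decompose s/1: X1 = op(X1, 7).
Occurs check fails: X1 occurs in op(X1, 7); the equation X1 = op(X1, 7) has no finite solution.

NO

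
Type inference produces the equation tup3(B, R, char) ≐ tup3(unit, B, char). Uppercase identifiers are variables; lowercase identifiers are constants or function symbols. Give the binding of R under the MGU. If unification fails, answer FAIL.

unit

Decompose tup3/3: B ≐ unit,  R ≐ B,  char ≐ char.
Bind B := unit; substituting into the one remaining equation that mentions B gives: R ≐ unit.
Bind R := unit; no other remaining equation mentions R.
Delete trivial equation char ≐ char.
MGU = { B ↦ unit, R ↦ unit }, so R ↦ unit.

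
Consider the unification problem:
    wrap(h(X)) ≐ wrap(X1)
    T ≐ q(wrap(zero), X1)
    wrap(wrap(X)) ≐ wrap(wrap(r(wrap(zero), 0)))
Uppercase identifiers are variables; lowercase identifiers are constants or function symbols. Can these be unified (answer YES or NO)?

Decompose wrap/1: h(X) ≐ X1.
Bind X1 := h(X); substituting into the one remaining equation that mentions X1 gives: T ≐ q(wrap(zero), h(X)).
Bind T := q(wrap(zero), h(X)); no other remaining equation mentions T.
Decompose wrap/1: wrap(X) ≐ wrap(r(wrap(zero), 0)).
Decompose wrap/1: X ≐ r(wrap(zero), 0).
Bind X := r(wrap(zero), 0). Substituting into the earlier bindings gives X1 := h(r(wrap(zero), 0)), T := q(wrap(zero), h(r(wrap(zero), 0))).
No equations remain and no clash or occurs-check failure arose, so a unifier exists.

YES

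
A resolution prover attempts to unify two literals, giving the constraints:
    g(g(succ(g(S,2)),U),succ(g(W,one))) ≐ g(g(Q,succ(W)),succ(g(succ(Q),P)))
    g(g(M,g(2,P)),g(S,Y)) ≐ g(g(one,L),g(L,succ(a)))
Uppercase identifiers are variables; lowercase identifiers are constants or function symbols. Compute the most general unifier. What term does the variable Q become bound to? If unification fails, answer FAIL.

Decompose g/2: g(succ(g(S,2)),U) ≐ g(Q,succ(W)),  succ(g(W,one)) ≐ succ(g(succ(Q),P)).
Decompose g/2: succ(g(S,2)) ≐ Q,  U ≐ succ(W).
Bind Q := succ(g(S,2)); substituting into the one remaining equation that mentions Q gives: succ(g(W,one)) ≐ succ(g(succ(succ(g(S,2))),P)).
Bind U := succ(W); no other remaining equation mentions U.
Decompose succ/1: g(W,one) ≐ g(succ(succ(g(S,2))),P).
Decompose g/2: W ≐ succ(succ(g(S,2))),  one ≐ P.
Bind W := succ(succ(g(S,2))); no other remaining equation mentions W. Substituting into the earlier binding gives U := succ(succ(succ(g(S,2)))).
Bind P := one; substituting into the remaining equation gives: g(g(M,g(2,one)),g(S,Y)) ≐ g(g(one,L),g(L,succ(a))).
Decompose g/2: g(M,g(2,one)) ≐ g(one,L),  g(S,Y) ≐ g(L,succ(a)).
Decompose g/2: M ≐ one,  g(2,one) ≐ L.
Bind M := one; no other remaining equation mentions M.
Bind L := g(2,one); substituting into the remaining equation gives: g(S,Y) ≐ g(g(2,one),succ(a)).
Decompose g/2: S ≐ g(2,one),  Y ≐ succ(a).
Bind S := g(2,one); no other remaining equation mentions S. Substituting into the earlier bindings gives Q := succ(g(g(2,one),2)), U := succ(succ(succ(g(g(2,one),2)))), W := succ(succ(g(g(2,one),2))).
Bind Y := succ(a).
MGU = { Q -> succ(g(g(2,one),2)), U -> succ(succ(succ(g(g(2,one),2)))), W -> succ(succ(g(g(2,one),2))), P -> one, M -> one, L -> g(2,one), S -> g(2,one), Y -> succ(a) }, so Q -> succ(g(g(2,one),2)).

succ(g(g(2,one),2))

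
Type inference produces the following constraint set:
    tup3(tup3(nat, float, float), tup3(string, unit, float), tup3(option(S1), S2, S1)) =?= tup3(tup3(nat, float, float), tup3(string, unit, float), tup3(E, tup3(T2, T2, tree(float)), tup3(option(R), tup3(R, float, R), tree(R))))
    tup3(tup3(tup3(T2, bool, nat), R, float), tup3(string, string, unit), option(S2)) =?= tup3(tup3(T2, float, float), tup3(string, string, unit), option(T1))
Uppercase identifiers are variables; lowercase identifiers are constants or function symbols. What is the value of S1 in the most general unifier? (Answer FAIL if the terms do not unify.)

Decompose tup3/3: tup3(nat, float, float) =?= tup3(nat, float, float),  tup3(string, unit, float) =?= tup3(string, unit, float),  tup3(option(S1), S2, S1) =?= tup3(E, tup3(T2, T2, tree(float)), tup3(option(R), tup3(R, float, R), tree(R))).
Delete trivial equation tup3(nat, float, float) =?= tup3(nat, float, float).
Delete trivial equation tup3(string, unit, float) =?= tup3(string, unit, float).
Decompose tup3/3: option(S1) =?= E,  S2 =?= tup3(T2, T2, tree(float)),  S1 =?= tup3(option(R), tup3(R, float, R), tree(R)).
Bind E := option(S1); no other remaining equation mentions E.
Bind S2 := tup3(T2, T2, tree(float)); substituting into the one remaining equation that mentions S2 gives: tup3(tup3(tup3(T2, bool, nat), R, float), tup3(string, string, unit), option(tup3(T2, T2, tree(float)))) =?= tup3(tup3(T2, float, float), tup3(string, string, unit), option(T1)).
Bind S1 := tup3(option(R), tup3(R, float, R), tree(R)); no other remaining equation mentions S1. Substituting into the earlier binding gives E := option(tup3(option(R), tup3(R, float, R), tree(R))).
Decompose tup3/3: tup3(tup3(T2, bool, nat), R, float) =?= tup3(T2, float, float),  tup3(string, string, unit) =?= tup3(string, string, unit),  option(tup3(T2, T2, tree(float))) =?= option(T1).
Decompose tup3/3: tup3(T2, bool, nat) =?= T2,  R =?= float,  float =?= float.
Occurs check fails: T2 occurs in tup3(T2, bool, nat); the equation T2 =?= tup3(T2, bool, nat) has no finite solution.

FAIL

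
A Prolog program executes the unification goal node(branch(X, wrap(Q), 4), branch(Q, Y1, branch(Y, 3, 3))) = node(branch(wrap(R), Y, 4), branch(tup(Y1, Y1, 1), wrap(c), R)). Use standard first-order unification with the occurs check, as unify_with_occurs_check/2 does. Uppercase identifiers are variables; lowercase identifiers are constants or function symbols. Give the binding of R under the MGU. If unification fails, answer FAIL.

branch(wrap(tup(wrap(c), wrap(c), 1)), 3, 3)

Decompose node/2: branch(X, wrap(Q), 4) = branch(wrap(R), Y, 4),  branch(Q, Y1, branch(Y, 3, 3)) = branch(tup(Y1, Y1, 1), wrap(c), R).
Decompose branch/3: X = wrap(R),  wrap(Q) = Y,  4 = 4.
Bind X := wrap(R); no other remaining equation mentions X.
Bind Y := wrap(Q); substituting into the one remaining equation that mentions Y gives: branch(Q, Y1, branch(wrap(Q), 3, 3)) = branch(tup(Y1, Y1, 1), wrap(c), R).
Delete trivial equation 4 = 4.
Decompose branch/3: Q = tup(Y1, Y1, 1),  Y1 = wrap(c),  branch(wrap(Q), 3, 3) = R.
Bind Q := tup(Y1, Y1, 1); substituting into the one remaining equation that mentions Q gives: branch(wrap(tup(Y1, Y1, 1)), 3, 3) = R. Substituting into the earlier binding gives Y := wrap(tup(Y1, Y1, 1)).
Bind Y1 := wrap(c); substituting into the remaining equation gives: branch(wrap(tup(wrap(c), wrap(c), 1)), 3, 3) = R. Substituting into the earlier bindings gives Y := wrap(tup(wrap(c), wrap(c), 1)), Q := tup(wrap(c), wrap(c), 1).
Bind R := branch(wrap(tup(wrap(c), wrap(c), 1)), 3, 3). Substituting into the earlier binding gives X := wrap(branch(wrap(tup(wrap(c), wrap(c), 1)), 3, 3)).
MGU = { X = wrap(branch(wrap(tup(wrap(c), wrap(c), 1)), 3, 3)), Y = wrap(tup(wrap(c), wrap(c), 1)), Q = tup(wrap(c), wrap(c), 1), Y1 = wrap(c), R = branch(wrap(tup(wrap(c), wrap(c), 1)), 3, 3) }, so R = branch(wrap(tup(wrap(c), wrap(c), 1)), 3, 3).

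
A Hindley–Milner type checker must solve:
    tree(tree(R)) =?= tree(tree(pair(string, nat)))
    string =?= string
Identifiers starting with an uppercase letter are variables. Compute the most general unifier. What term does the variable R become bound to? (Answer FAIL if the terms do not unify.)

pair(string, nat)

Decompose tree/1: tree(R) =?= tree(pair(string, nat)).
Decompose tree/1: R =?= pair(string, nat).
Bind R := pair(string, nat); no other remaining equation mentions R.
Delete trivial equation string =?= string.
MGU = { R ↦ pair(string, nat) }, so R ↦ pair(string, nat).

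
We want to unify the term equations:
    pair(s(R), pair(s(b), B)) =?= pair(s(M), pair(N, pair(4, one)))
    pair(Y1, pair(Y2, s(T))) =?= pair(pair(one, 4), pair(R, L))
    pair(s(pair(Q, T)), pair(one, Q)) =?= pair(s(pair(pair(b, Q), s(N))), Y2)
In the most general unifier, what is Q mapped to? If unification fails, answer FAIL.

Decompose pair/2: s(R) =?= s(M),  pair(s(b), B) =?= pair(N, pair(4, one)).
Decompose s/1: R =?= M.
Bind R := M; substituting into the one remaining equation that mentions R gives: pair(Y1, pair(Y2, s(T))) =?= pair(pair(one, 4), pair(M, L)).
Decompose pair/2: s(b) =?= N,  B =?= pair(4, one).
Bind N := s(b); substituting into the one remaining equation that mentions N gives: pair(s(pair(Q, T)), pair(one, Q)) =?= pair(s(pair(pair(b, Q), s(s(b)))), Y2).
Bind B := pair(4, one); no other remaining equation mentions B.
Decompose pair/2: Y1 =?= pair(one, 4),  pair(Y2, s(T)) =?= pair(M, L).
Bind Y1 := pair(one, 4); no other remaining equation mentions Y1.
Decompose pair/2: Y2 =?= M,  s(T) =?= L.
Bind Y2 := M; substituting into the one remaining equation that mentions Y2 gives: pair(s(pair(Q, T)), pair(one, Q)) =?= pair(s(pair(pair(b, Q), s(s(b)))), M).
Bind L := s(T); no other remaining equation mentions L.
Decompose pair/2: s(pair(Q, T)) =?= s(pair(pair(b, Q), s(s(b)))),  pair(one, Q) =?= M.
Decompose s/1: pair(Q, T) =?= pair(pair(b, Q), s(s(b))).
Decompose pair/2: Q =?= pair(b, Q),  T =?= s(s(b)).
Occurs check fails: Q occurs in pair(b, Q); the equation Q =?= pair(b, Q) has no finite solution.

FAIL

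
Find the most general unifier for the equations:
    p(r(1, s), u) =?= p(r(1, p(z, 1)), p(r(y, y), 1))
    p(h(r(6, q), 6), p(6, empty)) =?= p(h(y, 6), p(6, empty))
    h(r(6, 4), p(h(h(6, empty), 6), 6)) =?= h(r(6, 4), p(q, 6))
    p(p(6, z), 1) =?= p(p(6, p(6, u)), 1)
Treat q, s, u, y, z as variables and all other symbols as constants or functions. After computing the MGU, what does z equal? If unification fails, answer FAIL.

Decompose p/2: r(1, s) =?= r(1, p(z, 1)),  u =?= p(r(y, y), 1).
Decompose r/2: 1 =?= 1,  s =?= p(z, 1).
Delete trivial equation 1 =?= 1.
Bind s := p(z, 1); no other remaining equation mentions s.
Bind u := p(r(y, y), 1); substituting into the one remaining equation that mentions u gives: p(p(6, z), 1) =?= p(p(6, p(6, p(r(y, y), 1))), 1).
Decompose p/2: h(r(6, q), 6) =?= h(y, 6),  p(6, empty) =?= p(6, empty).
Decompose h/2: r(6, q) =?= y,  6 =?= 6.
Bind y := r(6, q); substituting into the one remaining equation that mentions y gives: p(p(6, z), 1) =?= p(p(6, p(6, p(r(r(6, q), r(6, q)), 1))), 1). Substituting into the earlier binding gives u := p(r(r(6, q), r(6, q)), 1).
Delete trivial equation 6 =?= 6.
Delete trivial equation p(6, empty) =?= p(6, empty).
Decompose h/2: r(6, 4) =?= r(6, 4),  p(h(h(6, empty), 6), 6) =?= p(q, 6).
Delete trivial equation r(6, 4) =?= r(6, 4).
Decompose p/2: h(h(6, empty), 6) =?= q,  6 =?= 6.
Bind q := h(h(6, empty), 6); substituting into the one remaining equation that mentions q gives: p(p(6, z), 1) =?= p(p(6, p(6, p(r(r(6, h(h(6, empty), 6)), r(6, h(h(6, empty), 6))), 1))), 1). Substituting into the earlier bindings gives u := p(r(r(6, h(h(6, empty), 6)), r(6, h(h(6, empty), 6))), 1), y := r(6, h(h(6, empty), 6)).
Delete trivial equation 6 =?= 6.
Decompose p/2: p(6, z) =?= p(6, p(6, p(r(r(6, h(h(6, empty), 6)), r(6, h(h(6, empty), 6))), 1))),  1 =?= 1.
Decompose p/2: 6 =?= 6,  z =?= p(6, p(r(r(6, h(h(6, empty), 6)), r(6, h(h(6, empty), 6))), 1)).
Delete trivial equation 6 =?= 6.
Bind z := p(6, p(r(r(6, h(h(6, empty), 6)), r(6, h(h(6, empty), 6))), 1)); no other remaining equation mentions z. Substituting into the earlier binding gives s := p(p(6, p(r(r(6, h(h(6, empty), 6)), r(6, h(h(6, empty), 6))), 1)), 1).
Delete trivial equation 1 =?= 1.
MGU = { s := p(p(6, p(r(r(6, h(h(6, empty), 6)), r(6, h(h(6, empty), 6))), 1)), 1), u := p(r(r(6, h(h(6, empty), 6)), r(6, h(h(6, empty), 6))), 1), y := r(6, h(h(6, empty), 6)), q := h(h(6, empty), 6), z := p(6, p(r(r(6, h(h(6, empty), 6)), r(6, h(h(6, empty), 6))), 1)) }, so z := p(6, p(r(r(6, h(h(6, empty), 6)), r(6, h(h(6, empty), 6))), 1)).

p(6, p(r(r(6, h(h(6, empty), 6)), r(6, h(h(6, empty), 6))), 1))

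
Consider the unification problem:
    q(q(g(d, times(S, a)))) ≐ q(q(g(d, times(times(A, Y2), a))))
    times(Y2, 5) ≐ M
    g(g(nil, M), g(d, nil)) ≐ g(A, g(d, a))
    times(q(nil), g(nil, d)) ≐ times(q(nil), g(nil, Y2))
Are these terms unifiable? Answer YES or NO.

NO

Decompose q/1: q(g(d, times(S, a))) ≐ q(g(d, times(times(A, Y2), a))).
Decompose q/1: g(d, times(S, a)) ≐ g(d, times(times(A, Y2), a)).
Decompose g/2: d ≐ d,  times(S, a) ≐ times(times(A, Y2), a).
Delete trivial equation d ≐ d.
Decompose times/2: S ≐ times(A, Y2),  a ≐ a.
Bind S := times(A, Y2); no other remaining equation mentions S.
Delete trivial equation a ≐ a.
Bind M := times(Y2, 5); substituting into the one remaining equation that mentions M gives: g(g(nil, times(Y2, 5)), g(d, nil)) ≐ g(A, g(d, a)).
Decompose g/2: g(nil, times(Y2, 5)) ≐ A,  g(d, nil) ≐ g(d, a).
Bind A := g(nil, times(Y2, 5)); no other remaining equation mentions A. Substituting into the earlier binding gives S := times(g(nil, times(Y2, 5)), Y2).
Decompose g/2: d ≐ d,  nil ≐ a.
Delete trivial equation d ≐ d.
Clash: constants nil and a differ; no unifier exists.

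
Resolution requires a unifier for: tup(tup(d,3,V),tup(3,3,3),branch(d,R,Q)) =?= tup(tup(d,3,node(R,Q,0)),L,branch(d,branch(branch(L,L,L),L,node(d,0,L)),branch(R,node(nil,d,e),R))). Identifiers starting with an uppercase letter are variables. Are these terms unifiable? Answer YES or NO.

YES

Decompose tup/3: tup(d,3,V) =?= tup(d,3,node(R,Q,0)),  tup(3,3,3) =?= L,  branch(d,R,Q) =?= branch(d,branch(branch(L,L,L),L,node(d,0,L)),branch(R,node(nil,d,e),R)).
Decompose tup/3: d =?= d,  3 =?= 3,  V =?= node(R,Q,0).
Delete trivial equation d =?= d.
Delete trivial equation 3 =?= 3.
Bind V := node(R,Q,0); no other remaining equation mentions V.
Bind L := tup(3,3,3); substituting into the remaining equation gives: branch(d,R,Q) =?= branch(d,branch(branch(tup(3,3,3),tup(3,3,3),tup(3,3,3)),tup(3,3,3),node(d,0,tup(3,3,3))),branch(R,node(nil,d,e),R)).
Decompose branch/3: d =?= d,  R =?= branch(branch(tup(3,3,3),tup(3,3,3),tup(3,3,3)),tup(3,3,3),node(d,0,tup(3,3,3))),  Q =?= branch(R,node(nil,d,e),R).
Delete trivial equation d =?= d.
Bind R := branch(branch(tup(3,3,3),tup(3,3,3),tup(3,3,3)),tup(3,3,3),node(d,0,tup(3,3,3))); substituting into the remaining equation gives: Q =?= branch(branch(branch(tup(3,3,3),tup(3,3,3),tup(3,3,3)),tup(3,3,3),node(d,0,tup(3,3,3))),node(nil,d,e),branch(branch(tup(3,3,3),tup(3,3,3),tup(3,3,3)),tup(3,3,3),node(d,0,tup(3,3,3)))). Substituting into the earlier binding gives V := node(branch(branch(tup(3,3,3),tup(3,3,3),tup(3,3,3)),tup(3,3,3),node(d,0,tup(3,3,3))),Q,0).
Bind Q := branch(branch(branch(tup(3,3,3),tup(3,3,3),tup(3,3,3)),tup(3,3,3),node(d,0,tup(3,3,3))),node(nil,d,e),branch(branch(tup(3,3,3),tup(3,3,3),tup(3,3,3)),tup(3,3,3),node(d,0,tup(3,3,3)))). Substituting into the earlier binding gives V := node(branch(branch(tup(3,3,3),tup(3,3,3),tup(3,3,3)),tup(3,3,3),node(d,0,tup(3,3,3))),branch(branch(branch(tup(3,3,3),tup(3,3,3),tup(3,3,3)),tup(3,3,3),node(d,0,tup(3,3,3))),node(nil,d,e),branch(branch(tup(3,3,3),tup(3,3,3),tup(3,3,3)),tup(3,3,3),node(d,0,tup(3,3,3)))),0).
No equations remain and no clash or occurs-check failure arose, so a unifier exists.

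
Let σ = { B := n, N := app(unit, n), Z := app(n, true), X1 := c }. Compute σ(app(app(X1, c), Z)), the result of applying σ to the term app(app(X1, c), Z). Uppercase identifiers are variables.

Replace each occurrence of Z with app(n, true).
Replace each occurrence of X1 with c.
Result: app(app(c, c), app(n, true)).

app(app(c, c), app(n, true))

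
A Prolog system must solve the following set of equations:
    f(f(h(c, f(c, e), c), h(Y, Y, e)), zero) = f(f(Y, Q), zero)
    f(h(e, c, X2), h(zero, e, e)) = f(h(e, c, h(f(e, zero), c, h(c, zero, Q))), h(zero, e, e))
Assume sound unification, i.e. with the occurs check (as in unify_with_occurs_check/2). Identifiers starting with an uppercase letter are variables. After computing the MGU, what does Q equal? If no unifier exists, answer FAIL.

Decompose f/2: f(h(c, f(c, e), c), h(Y, Y, e)) = f(Y, Q),  zero = zero.
Decompose f/2: h(c, f(c, e), c) = Y,  h(Y, Y, e) = Q.
Bind Y := h(c, f(c, e), c); substituting into the one remaining equation that mentions Y gives: h(h(c, f(c, e), c), h(c, f(c, e), c), e) = Q.
Bind Q := h(h(c, f(c, e), c), h(c, f(c, e), c), e); substituting into the one remaining equation that mentions Q gives: f(h(e, c, X2), h(zero, e, e)) = f(h(e, c, h(f(e, zero), c, h(c, zero, h(h(c, f(c, e), c), h(c, f(c, e), c), e)))), h(zero, e, e)).
Delete trivial equation zero = zero.
Decompose f/2: h(e, c, X2) = h(e, c, h(f(e, zero), c, h(c, zero, h(h(c, f(c, e), c), h(c, f(c, e), c), e)))),  h(zero, e, e) = h(zero, e, e).
Decompose h/3: e = e,  c = c,  X2 = h(f(e, zero), c, h(c, zero, h(h(c, f(c, e), c), h(c, f(c, e), c), e))).
Delete trivial equation e = e.
Delete trivial equation c = c.
Bind X2 := h(f(e, zero), c, h(c, zero, h(h(c, f(c, e), c), h(c, f(c, e), c), e))); no other remaining equation mentions X2.
Delete trivial equation h(zero, e, e) = h(zero, e, e).
MGU = { Y -> h(c, f(c, e), c), Q -> h(h(c, f(c, e), c), h(c, f(c, e), c), e), X2 -> h(f(e, zero), c, h(c, zero, h(h(c, f(c, e), c), h(c, f(c, e), c), e))) }, so Q -> h(h(c, f(c, e), c), h(c, f(c, e), c), e).

h(h(c, f(c, e), c), h(c, f(c, e), c), e)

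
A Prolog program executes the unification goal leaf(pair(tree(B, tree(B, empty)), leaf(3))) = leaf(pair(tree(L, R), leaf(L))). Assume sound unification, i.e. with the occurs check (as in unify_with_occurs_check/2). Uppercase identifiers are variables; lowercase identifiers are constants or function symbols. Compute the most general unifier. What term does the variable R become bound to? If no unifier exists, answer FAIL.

tree(3, empty)

Decompose leaf/1: pair(tree(B, tree(B, empty)), leaf(3)) = pair(tree(L, R), leaf(L)).
Decompose pair/2: tree(B, tree(B, empty)) = tree(L, R),  leaf(3) = leaf(L).
Decompose tree/2: B = L,  tree(B, empty) = R.
Bind B := L; substituting into the one remaining equation that mentions B gives: tree(L, empty) = R.
Bind R := tree(L, empty); no other remaining equation mentions R.
Decompose leaf/1: 3 = L.
Bind L := 3. Substituting into the earlier bindings gives B := 3, R := tree(3, empty).
MGU = { B -> 3, R -> tree(3, empty), L -> 3 }, so R -> tree(3, empty).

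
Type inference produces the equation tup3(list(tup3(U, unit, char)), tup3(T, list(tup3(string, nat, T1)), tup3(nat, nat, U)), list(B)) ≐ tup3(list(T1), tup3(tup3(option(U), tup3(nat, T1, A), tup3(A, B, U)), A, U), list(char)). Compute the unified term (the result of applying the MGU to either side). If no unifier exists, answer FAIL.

Decompose tup3/3: list(tup3(U, unit, char)) ≐ list(T1),  tup3(T, list(tup3(string, nat, T1)), tup3(nat, nat, U)) ≐ tup3(tup3(option(U), tup3(nat, T1, A), tup3(A, B, U)), A, U),  list(B) ≐ list(char).
Decompose list/1: tup3(U, unit, char) ≐ T1.
Bind T1 := tup3(U, unit, char); substituting into the one remaining equation that mentions T1 gives: tup3(T, list(tup3(string, nat, tup3(U, unit, char))), tup3(nat, nat, U)) ≐ tup3(tup3(option(U), tup3(nat, tup3(U, unit, char), A), tup3(A, B, U)), A, U).
Decompose tup3/3: T ≐ tup3(option(U), tup3(nat, tup3(U, unit, char), A), tup3(A, B, U)),  list(tup3(string, nat, tup3(U, unit, char))) ≐ A,  tup3(nat, nat, U) ≐ U.
Bind T := tup3(option(U), tup3(nat, tup3(U, unit, char), A), tup3(A, B, U)); no other remaining equation mentions T.
Bind A := list(tup3(string, nat, tup3(U, unit, char))); no other remaining equation mentions A. Substituting into the earlier binding gives T := tup3(option(U), tup3(nat, tup3(U, unit, char), list(tup3(string, nat, tup3(U, unit, char)))), tup3(list(tup3(string, nat, tup3(U, unit, char))), B, U)).
Occurs check fails: U occurs in tup3(nat, nat, U); the equation U ≐ tup3(nat, nat, U) has no finite solution.

FAIL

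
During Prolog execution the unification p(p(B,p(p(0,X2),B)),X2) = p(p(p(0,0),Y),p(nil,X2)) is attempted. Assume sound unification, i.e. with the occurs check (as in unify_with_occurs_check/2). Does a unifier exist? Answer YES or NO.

NO

Decompose p/2: p(B,p(p(0,X2),B)) = p(p(0,0),Y),  X2 = p(nil,X2).
Decompose p/2: B = p(0,0),  p(p(0,X2),B) = Y.
Bind B := p(0,0); substituting into the one remaining equation that mentions B gives: p(p(0,X2),p(0,0)) = Y.
Bind Y := p(p(0,X2),p(0,0)); no other remaining equation mentions Y.
Occurs check fails: X2 occurs in p(nil,X2); the equation X2 = p(nil,X2) has no finite solution.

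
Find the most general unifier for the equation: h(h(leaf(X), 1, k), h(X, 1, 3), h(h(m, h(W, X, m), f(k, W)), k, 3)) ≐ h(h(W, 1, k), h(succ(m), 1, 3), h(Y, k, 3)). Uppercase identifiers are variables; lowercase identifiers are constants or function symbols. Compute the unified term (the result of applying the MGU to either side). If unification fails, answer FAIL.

Decompose h/3: h(leaf(X), 1, k) ≐ h(W, 1, k),  h(X, 1, 3) ≐ h(succ(m), 1, 3),  h(h(m, h(W, X, m), f(k, W)), k, 3) ≐ h(Y, k, 3).
Decompose h/3: leaf(X) ≐ W,  1 ≐ 1,  k ≐ k.
Bind W := leaf(X); substituting into the one remaining equation that mentions W gives: h(h(m, h(leaf(X), X, m), f(k, leaf(X))), k, 3) ≐ h(Y, k, 3).
Delete trivial equation 1 ≐ 1.
Delete trivial equation k ≐ k.
Decompose h/3: X ≐ succ(m),  1 ≐ 1,  3 ≐ 3.
Bind X := succ(m); substituting into the one remaining equation that mentions X gives: h(h(m, h(leaf(succ(m)), succ(m), m), f(k, leaf(succ(m)))), k, 3) ≐ h(Y, k, 3). Substituting into the earlier binding gives W := leaf(succ(m)).
Delete trivial equation 1 ≐ 1.
Delete trivial equation 3 ≐ 3.
Decompose h/3: h(m, h(leaf(succ(m)), succ(m), m), f(k, leaf(succ(m)))) ≐ Y,  k ≐ k,  3 ≐ 3.
Bind Y := h(m, h(leaf(succ(m)), succ(m), m), f(k, leaf(succ(m)))); no other remaining equation mentions Y.
Delete trivial equation k ≐ k.
Delete trivial equation 3 ≐ 3.
Applying the MGU to either side gives h(h(leaf(succ(m)), 1, k), h(succ(m), 1, 3), h(h(m, h(leaf(succ(m)), succ(m), m), f(k, leaf(succ(m)))), k, 3)).

h(h(leaf(succ(m)), 1, k), h(succ(m), 1, 3), h(h(m, h(leaf(succ(m)), succ(m), m), f(k, leaf(succ(m)))), k, 3))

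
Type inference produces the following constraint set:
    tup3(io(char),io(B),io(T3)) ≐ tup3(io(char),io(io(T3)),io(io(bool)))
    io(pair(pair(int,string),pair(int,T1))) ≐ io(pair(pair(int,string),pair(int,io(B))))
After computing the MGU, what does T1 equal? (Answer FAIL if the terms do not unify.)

Decompose tup3/3: io(char) ≐ io(char),  io(B) ≐ io(io(T3)),  io(T3) ≐ io(io(bool)).
Delete trivial equation io(char) ≐ io(char).
Decompose io/1: B ≐ io(T3).
Bind B := io(T3); substituting into the one remaining equation that mentions B gives: io(pair(pair(int,string),pair(int,T1))) ≐ io(pair(pair(int,string),pair(int,io(io(T3))))).
Decompose io/1: T3 ≐ io(bool).
Bind T3 := io(bool); substituting into the remaining equation gives: io(pair(pair(int,string),pair(int,T1))) ≐ io(pair(pair(int,string),pair(int,io(io(io(bool)))))). Substituting into the earlier binding gives B := io(io(bool)).
Decompose io/1: pair(pair(int,string),pair(int,T1)) ≐ pair(pair(int,string),pair(int,io(io(io(bool))))).
Decompose pair/2: pair(int,string) ≐ pair(int,string),  pair(int,T1) ≐ pair(int,io(io(io(bool)))).
Delete trivial equation pair(int,string) ≐ pair(int,string).
Decompose pair/2: int ≐ int,  T1 ≐ io(io(io(bool))).
Delete trivial equation int ≐ int.
Bind T1 := io(io(io(bool))).
MGU = { B -> io(io(bool)), T3 -> io(bool), T1 -> io(io(io(bool))) }, so T1 -> io(io(io(bool))).

io(io(io(bool)))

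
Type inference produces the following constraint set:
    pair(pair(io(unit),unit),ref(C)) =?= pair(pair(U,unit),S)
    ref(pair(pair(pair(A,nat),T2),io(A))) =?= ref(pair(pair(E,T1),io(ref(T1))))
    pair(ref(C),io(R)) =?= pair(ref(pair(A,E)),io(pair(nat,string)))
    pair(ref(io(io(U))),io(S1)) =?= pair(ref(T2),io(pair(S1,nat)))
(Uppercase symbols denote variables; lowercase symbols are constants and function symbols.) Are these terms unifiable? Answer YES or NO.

Decompose pair/2: pair(io(unit),unit) =?= pair(U,unit),  ref(C) =?= S.
Decompose pair/2: io(unit) =?= U,  unit =?= unit.
Bind U := io(unit); substituting into the one remaining equation that mentions U gives: pair(ref(io(io(io(unit)))),io(S1)) =?= pair(ref(T2),io(pair(S1,nat))).
Delete trivial equation unit =?= unit.
Bind S := ref(C); no other remaining equation mentions S.
Decompose ref/1: pair(pair(pair(A,nat),T2),io(A)) =?= pair(pair(E,T1),io(ref(T1))).
Decompose pair/2: pair(pair(A,nat),T2) =?= pair(E,T1),  io(A) =?= io(ref(T1)).
Decompose pair/2: pair(A,nat) =?= E,  T2 =?= T1.
Bind E := pair(A,nat); substituting into the one remaining equation that mentions E gives: pair(ref(C),io(R)) =?= pair(ref(pair(A,pair(A,nat))),io(pair(nat,string))).
Bind T2 := T1; substituting into the one remaining equation that mentions T2 gives: pair(ref(io(io(io(unit)))),io(S1)) =?= pair(ref(T1),io(pair(S1,nat))).
Decompose io/1: A =?= ref(T1).
Bind A := ref(T1); substituting into the one remaining equation that mentions A gives: pair(ref(C),io(R)) =?= pair(ref(pair(ref(T1),pair(ref(T1),nat))),io(pair(nat,string))). Substituting into the earlier binding gives E := pair(ref(T1),nat).
Decompose pair/2: ref(C) =?= ref(pair(ref(T1),pair(ref(T1),nat))),  io(R) =?= io(pair(nat,string)).
Decompose ref/1: C =?= pair(ref(T1),pair(ref(T1),nat)).
Bind C := pair(ref(T1),pair(ref(T1),nat)); no other remaining equation mentions C. Substituting into the earlier binding gives S := ref(pair(ref(T1),pair(ref(T1),nat))).
Decompose io/1: R =?= pair(nat,string).
Bind R := pair(nat,string); no other remaining equation mentions R.
Decompose pair/2: ref(io(io(io(unit)))) =?= ref(T1),  io(S1) =?= io(pair(S1,nat)).
Decompose ref/1: io(io(io(unit))) =?= T1.
Bind T1 := io(io(io(unit))); no other remaining equation mentions T1. Substituting into the earlier bindings gives S := ref(pair(ref(io(io(io(unit)))),pair(ref(io(io(io(unit)))),nat))), E := pair(ref(io(io(io(unit)))),nat), T2 := io(io(io(unit))), A := ref(io(io(io(unit)))), C := pair(ref(io(io(io(unit)))),pair(ref(io(io(io(unit)))),nat)).
Decompose io/1: S1 =?= pair(S1,nat).
Occurs check fails: S1 occurs in pair(S1,nat); the equation S1 =?= pair(S1,nat) has no finite solution.

NO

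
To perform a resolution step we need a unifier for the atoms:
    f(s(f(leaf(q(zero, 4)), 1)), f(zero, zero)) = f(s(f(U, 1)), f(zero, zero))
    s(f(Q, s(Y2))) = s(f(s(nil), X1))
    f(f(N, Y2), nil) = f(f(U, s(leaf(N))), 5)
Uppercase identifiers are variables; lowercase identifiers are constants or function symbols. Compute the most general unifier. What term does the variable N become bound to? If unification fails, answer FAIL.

FAIL

Decompose f/2: s(f(leaf(q(zero, 4)), 1)) = s(f(U, 1)),  f(zero, zero) = f(zero, zero).
Decompose s/1: f(leaf(q(zero, 4)), 1) = f(U, 1).
Decompose f/2: leaf(q(zero, 4)) = U,  1 = 1.
Bind U := leaf(q(zero, 4)); substituting into the one remaining equation that mentions U gives: f(f(N, Y2), nil) = f(f(leaf(q(zero, 4)), s(leaf(N))), 5).
Delete trivial equation 1 = 1.
Delete trivial equation f(zero, zero) = f(zero, zero).
Decompose s/1: f(Q, s(Y2)) = f(s(nil), X1).
Decompose f/2: Q = s(nil),  s(Y2) = X1.
Bind Q := s(nil); no other remaining equation mentions Q.
Bind X1 := s(Y2); no other remaining equation mentions X1.
Decompose f/2: f(N, Y2) = f(leaf(q(zero, 4)), s(leaf(N))),  nil = 5.
Decompose f/2: N = leaf(q(zero, 4)),  Y2 = s(leaf(N)).
Bind N := leaf(q(zero, 4)); substituting into the one remaining equation that mentions N gives: Y2 = s(leaf(leaf(q(zero, 4)))).
Bind Y2 := s(leaf(leaf(q(zero, 4)))); no other remaining equation mentions Y2. Substituting into the earlier binding gives X1 := s(s(leaf(leaf(q(zero, 4))))).
Clash: constants nil and 5 differ; no unifier exists.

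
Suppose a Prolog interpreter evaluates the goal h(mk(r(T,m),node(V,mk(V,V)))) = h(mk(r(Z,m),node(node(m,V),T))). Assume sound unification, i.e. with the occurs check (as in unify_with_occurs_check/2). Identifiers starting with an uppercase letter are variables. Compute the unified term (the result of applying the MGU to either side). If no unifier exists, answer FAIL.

FAIL

Decompose h/1: mk(r(T,m),node(V,mk(V,V))) = mk(r(Z,m),node(node(m,V),T)).
Decompose mk/2: r(T,m) = r(Z,m),  node(V,mk(V,V)) = node(node(m,V),T).
Decompose r/2: T = Z,  m = m.
Bind T := Z; substituting into the one remaining equation that mentions T gives: node(V,mk(V,V)) = node(node(m,V),Z).
Delete trivial equation m = m.
Decompose node/2: V = node(m,V),  mk(V,V) = Z.
Occurs check fails: V occurs in node(m,V); the equation V = node(m,V) has no finite solution.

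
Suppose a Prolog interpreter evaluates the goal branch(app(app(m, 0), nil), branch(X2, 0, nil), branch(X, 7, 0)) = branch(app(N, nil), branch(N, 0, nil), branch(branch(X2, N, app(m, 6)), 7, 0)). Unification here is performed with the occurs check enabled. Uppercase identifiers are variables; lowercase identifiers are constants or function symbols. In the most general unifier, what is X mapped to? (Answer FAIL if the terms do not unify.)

branch(app(m, 0), app(m, 0), app(m, 6))

Decompose branch/3: app(app(m, 0), nil) = app(N, nil),  branch(X2, 0, nil) = branch(N, 0, nil),  branch(X, 7, 0) = branch(branch(X2, N, app(m, 6)), 7, 0).
Decompose app/2: app(m, 0) = N,  nil = nil.
Bind N := app(m, 0); substituting into the 2 remaining equations that mention N gives: branch(X2, 0, nil) = branch(app(m, 0), 0, nil),  branch(X, 7, 0) = branch(branch(X2, app(m, 0), app(m, 6)), 7, 0).
Delete trivial equation nil = nil.
Decompose branch/3: X2 = app(m, 0),  0 = 0,  nil = nil.
Bind X2 := app(m, 0); substituting into the one remaining equation that mentions X2 gives: branch(X, 7, 0) = branch(branch(app(m, 0), app(m, 0), app(m, 6)), 7, 0).
Delete trivial equation 0 = 0.
Delete trivial equation nil = nil.
Decompose branch/3: X = branch(app(m, 0), app(m, 0), app(m, 6)),  7 = 7,  0 = 0.
Bind X := branch(app(m, 0), app(m, 0), app(m, 6)); no other remaining equation mentions X.
Delete trivial equation 7 = 7.
Delete trivial equation 0 = 0.
MGU = { N -> app(m, 0), X2 -> app(m, 0), X -> branch(app(m, 0), app(m, 0), app(m, 6)) }, so X -> branch(app(m, 0), app(m, 0), app(m, 6)).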